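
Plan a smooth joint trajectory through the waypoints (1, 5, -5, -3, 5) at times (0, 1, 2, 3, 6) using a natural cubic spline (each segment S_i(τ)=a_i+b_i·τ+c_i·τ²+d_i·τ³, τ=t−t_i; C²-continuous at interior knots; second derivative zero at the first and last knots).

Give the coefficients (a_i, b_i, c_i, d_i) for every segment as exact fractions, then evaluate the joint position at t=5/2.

  seg 0: a=1 b=745/87 c=0 d=-397/87
  seg 1: a=5 b=-446/87 c=-397/29 d=767/87
  seg 2: a=-5 b=-527/87 c=370/29 d=-409/87
  seg 3: a=-3 b=466/87 c=-39/29 d=13/87
S(5/2) = -1259/232

Δ: Δ0=4, Δ1=-10, Δ2=2, Δ3=8/3
row 1: diag=4, rhs=-84; c'=1/4, d'=-21
row 2: denom=4−1·1/4=15/4; d'=(72−1·-21)/(15/4)=124/5
row 3: denom=8−1·4/15=116/15; d'=(4−1·124/5)/(116/15)=-78/29
back: M3=-78/29
back: M2=124/5−4/15·-78/29=740/29
back: M1=-21−1/4·740/29=-794/29
M: M0=0, M1=-794/29, M2=740/29, M3=-78/29, M4=0
seg 0: a=1, c=M0/2=0, d=(M1−M0)/(6·1)=-397/87, b=Δ0−h0·(2M0+M1)/6=745/87
seg 1: a=5, c=M1/2=-397/29, d=(M2−M1)/(6·1)=767/87, b=Δ1−h1·(2M1+M2)/6=-446/87
seg 2: a=-5, c=M2/2=370/29, d=(M3−M2)/(6·1)=-409/87, b=Δ2−h2·(2M2+M3)/6=-527/87
seg 3: a=-3, c=M3/2=-39/29, d=(M4−M3)/(6·3)=13/87, b=Δ3−h3·(2M3+M4)/6=466/87
t_q=5/2 → seg 2, τ=1/2; S=-5+-527/87·τ+370/29·τ²+-409/87·τ³=-1259/232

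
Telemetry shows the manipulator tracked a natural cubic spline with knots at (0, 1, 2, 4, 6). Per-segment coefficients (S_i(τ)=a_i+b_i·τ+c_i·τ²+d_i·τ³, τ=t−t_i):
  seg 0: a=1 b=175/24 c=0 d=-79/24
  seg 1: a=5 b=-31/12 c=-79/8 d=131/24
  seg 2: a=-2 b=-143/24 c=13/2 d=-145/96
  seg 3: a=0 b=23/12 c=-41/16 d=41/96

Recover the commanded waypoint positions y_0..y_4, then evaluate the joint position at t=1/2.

y_0=1 y_1=5 y_2=-2 y_3=0 y_4=-3
S(1/2) = 271/64

y_0 = S_0(0) = a_0 = 1
y_1 = S_1(0) = a_1 = 5
y_2 = S_2(0) = a_2 = -2
y_3 = S_3(0) = a_3 = 0
y_4 = S_3(2) = -3
t_q=1/2 is in segment 0 (τ=1/2); S_0(τ)=271/64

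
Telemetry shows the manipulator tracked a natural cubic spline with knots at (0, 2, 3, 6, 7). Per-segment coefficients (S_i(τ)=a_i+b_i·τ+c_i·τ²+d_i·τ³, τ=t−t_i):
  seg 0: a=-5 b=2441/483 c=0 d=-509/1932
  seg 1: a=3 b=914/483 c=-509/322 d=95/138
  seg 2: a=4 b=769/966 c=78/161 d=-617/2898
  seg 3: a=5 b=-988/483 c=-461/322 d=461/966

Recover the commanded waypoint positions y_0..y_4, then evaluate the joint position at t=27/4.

y_0 = S_0(0) = a_0 = -5
y_1 = S_1(0) = a_1 = 3
y_2 = S_2(0) = a_2 = 4
y_3 = S_3(0) = a_3 = 5
y_4 = S_3(1) = 2
t_q=27/4 is in segment 3 (τ=3/4); S_3(τ)=58977/20608

y_0=-5 y_1=3 y_2=4 y_3=5 y_4=2
S(27/4) = 58977/20608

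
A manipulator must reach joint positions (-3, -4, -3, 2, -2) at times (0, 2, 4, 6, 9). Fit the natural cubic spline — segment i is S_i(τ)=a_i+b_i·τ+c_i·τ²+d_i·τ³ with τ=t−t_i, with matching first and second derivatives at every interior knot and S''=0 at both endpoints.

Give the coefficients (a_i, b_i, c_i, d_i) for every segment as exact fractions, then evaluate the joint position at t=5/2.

  seg 0: a=-3 b=-122/213 c=0 d=31/1704
  seg 1: a=-4 b=-151/426 c=31/284 d=271/1704
  seg 2: a=-3 b=424/213 c=151/142 d=-689/1704
  seg 3: a=2 b=593/426 c=-387/284 d=43/284
S(5/2) = -18767/4544

Δ: Δ0=-1/2, Δ1=1/2, Δ2=5/2, Δ3=-4/3
row 1: diag=8, rhs=6; c'=1/4, d'=3/4
row 2: denom=8−2·1/4=15/2; d'=(12−2·3/4)/(15/2)=7/5
row 3: denom=10−2·4/15=142/15; d'=(-23−2·7/5)/(142/15)=-387/142
back: M3=-387/142
back: M2=7/5−4/15·-387/142=151/71
back: M1=3/4−1/4·151/71=31/142
M: M0=0, M1=31/142, M2=151/71, M3=-387/142, M4=0
seg 0: a=-3, c=M0/2=0, d=(M1−M0)/(6·2)=31/1704, b=Δ0−h0·(2M0+M1)/6=-122/213
seg 1: a=-4, c=M1/2=31/284, d=(M2−M1)/(6·2)=271/1704, b=Δ1−h1·(2M1+M2)/6=-151/426
seg 2: a=-3, c=M2/2=151/142, d=(M3−M2)/(6·2)=-689/1704, b=Δ2−h2·(2M2+M3)/6=424/213
seg 3: a=2, c=M3/2=-387/284, d=(M4−M3)/(6·3)=43/284, b=Δ3−h3·(2M3+M4)/6=593/426
t_q=5/2 → seg 1, τ=1/2; S=-4+-151/426·τ+31/284·τ²+271/1704·τ³=-18767/4544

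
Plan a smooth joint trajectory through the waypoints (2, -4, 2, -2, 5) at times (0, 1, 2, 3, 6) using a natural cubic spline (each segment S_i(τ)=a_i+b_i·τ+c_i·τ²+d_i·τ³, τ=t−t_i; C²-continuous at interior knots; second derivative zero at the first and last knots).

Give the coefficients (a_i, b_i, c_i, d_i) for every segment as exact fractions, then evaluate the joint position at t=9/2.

Δ: Δ0=-6, Δ1=6, Δ2=-4, Δ3=7/3
row 1: diag=4, rhs=72; c'=1/4, d'=18
row 2: denom=4−1·1/4=15/4; d'=(-60−1·18)/(15/4)=-104/5
row 3: denom=8−1·4/15=116/15; d'=(38−1·-104/5)/(116/15)=441/58
back: M3=441/58
back: M2=-104/5−4/15·441/58=-662/29
back: M1=18−1/4·-662/29=1375/58
M: M0=0, M1=1375/58, M2=-662/29, M3=441/58, M4=0
seg 0: a=2, c=M0/2=0, d=(M1−M0)/(6·1)=1375/348, b=Δ0−h0·(2M0+M1)/6=-3463/348
seg 1: a=-4, c=M1/2=1375/116, d=(M2−M1)/(6·1)=-2699/348, b=Δ1−h1·(2M1+M2)/6=331/174
seg 2: a=2, c=M2/2=-331/29, d=(M3−M2)/(6·1)=1765/348, b=Δ2−h2·(2M2+M3)/6=815/348
seg 3: a=-2, c=M3/2=441/116, d=(M4−M3)/(6·3)=-49/116, b=Δ3−h3·(2M3+M4)/6=-917/174
t_q=9/2 → seg 3, τ=3/2; S=-2+-917/174·τ+441/116·τ²+-49/116·τ³=-2577/928

  seg 0: a=2 b=-3463/348 c=0 d=1375/348
  seg 1: a=-4 b=331/174 c=1375/116 d=-2699/348
  seg 2: a=2 b=815/348 c=-331/29 d=1765/348
  seg 3: a=-2 b=-917/174 c=441/116 d=-49/116
S(9/2) = -2577/928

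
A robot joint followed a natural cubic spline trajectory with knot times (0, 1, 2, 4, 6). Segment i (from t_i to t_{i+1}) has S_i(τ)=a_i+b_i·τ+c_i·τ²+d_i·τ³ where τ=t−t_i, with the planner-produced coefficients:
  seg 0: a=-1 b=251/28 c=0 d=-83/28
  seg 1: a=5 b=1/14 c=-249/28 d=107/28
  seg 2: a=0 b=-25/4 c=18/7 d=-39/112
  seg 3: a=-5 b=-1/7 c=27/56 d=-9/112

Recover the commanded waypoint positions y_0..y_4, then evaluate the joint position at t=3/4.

y_0=-1 y_1=5 y_2=0 y_3=-5 y_4=-4
S(3/4) = 1145/256

y_0 = S_0(0) = a_0 = -1
y_1 = S_1(0) = a_1 = 5
y_2 = S_2(0) = a_2 = 0
y_3 = S_3(0) = a_3 = -5
y_4 = S_3(2) = -4
t_q=3/4 is in segment 0 (τ=3/4); S_0(τ)=1145/256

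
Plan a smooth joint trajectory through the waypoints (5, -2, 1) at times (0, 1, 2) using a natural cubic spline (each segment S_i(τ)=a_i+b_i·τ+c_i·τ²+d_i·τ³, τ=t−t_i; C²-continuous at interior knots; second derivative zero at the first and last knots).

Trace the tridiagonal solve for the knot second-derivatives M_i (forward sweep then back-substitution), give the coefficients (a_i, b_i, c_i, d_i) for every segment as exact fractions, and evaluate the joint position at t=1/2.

Δ: Δ0=-7, Δ1=3
row 1: diag=4, rhs=60; c'=1/4, d'=15
back: M1=15
M: M0=0, M1=15, M2=0
seg 0: a=5, c=M0/2=0, d=(M1−M0)/(6·1)=5/2, b=Δ0−h0·(2M0+M1)/6=-19/2
seg 1: a=-2, c=M1/2=15/2, d=(M2−M1)/(6·1)=-5/2, b=Δ1−h1·(2M1+M2)/6=-2
t_q=1/2 → seg 0, τ=1/2; S=5+-19/2·τ+0·τ²+5/2·τ³=9/16

  seg 0: a=5 b=-19/2 c=0 d=5/2
  seg 1: a=-2 b=-2 c=15/2 d=-5/2
S(1/2) = 9/16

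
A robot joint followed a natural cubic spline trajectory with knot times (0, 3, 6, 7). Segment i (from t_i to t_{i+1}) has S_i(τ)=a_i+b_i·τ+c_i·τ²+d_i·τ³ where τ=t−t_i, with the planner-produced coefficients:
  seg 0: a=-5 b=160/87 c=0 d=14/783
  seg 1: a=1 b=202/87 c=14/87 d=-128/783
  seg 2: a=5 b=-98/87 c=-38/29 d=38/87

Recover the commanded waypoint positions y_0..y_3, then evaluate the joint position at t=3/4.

y_0=-5 y_1=1 y_2=5 y_3=3
S(3/4) = -3353/928

y_0 = S_0(0) = a_0 = -5
y_1 = S_1(0) = a_1 = 1
y_2 = S_2(0) = a_2 = 5
y_3 = S_2(1) = 3
t_q=3/4 is in segment 0 (τ=3/4); S_0(τ)=-3353/928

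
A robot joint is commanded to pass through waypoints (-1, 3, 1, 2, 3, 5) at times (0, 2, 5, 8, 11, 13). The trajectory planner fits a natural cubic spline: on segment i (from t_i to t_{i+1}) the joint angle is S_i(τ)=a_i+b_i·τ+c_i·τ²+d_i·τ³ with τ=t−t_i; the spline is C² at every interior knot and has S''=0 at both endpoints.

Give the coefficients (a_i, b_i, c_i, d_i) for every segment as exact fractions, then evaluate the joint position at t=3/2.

Δ: Δ0=2, Δ1=-2/3, Δ2=1/3, Δ3=1/3, Δ4=1
row 1: diag=10, rhs=-16; c'=3/10, d'=-8/5
row 2: denom=12−3·3/10=111/10; d'=(6−3·-8/5)/(111/10)=36/37
row 3: denom=12−3·10/37=414/37; d'=(0−3·36/37)/(414/37)=-6/23
row 4: denom=10−3·37/138=423/46; d'=(4−3·-6/23)/(423/46)=220/423
back: M4=220/423
back: M3=-6/23−37/138·220/423=-508/1269
back: M2=36/37−10/37·-508/1269=1372/1269
back: M1=-8/5−3/10·1372/1269=-814/423
M: M0=0, M1=-814/423, M2=1372/1269, M3=-508/1269, M4=220/423, M5=0
seg 0: a=-1, c=M0/2=0, d=(M1−M0)/(6·2)=-407/2538, b=Δ0−h0·(2M0+M1)/6=3352/1269
seg 1: a=3, c=M1/2=-407/423, d=(M2−M1)/(6·3)=1907/11421, b=Δ1−h1·(2M1+M2)/6=910/1269
seg 2: a=1, c=M2/2=686/1269, d=(M3−M2)/(6·3)=-20/243, b=Δ2−h2·(2M2+M3)/6=-695/1269
seg 3: a=2, c=M3/2=-254/1269, d=(M4−M3)/(6·3)=584/11421, b=Δ3−h3·(2M3+M4)/6=601/1269
seg 4: a=3, c=M4/2=110/423, d=(M5−M4)/(6·2)=-55/1269, b=Δ4−h4·(2M4+M5)/6=829/1269
t_q=3/2 → seg 0, τ=3/2; S=-1+3352/1269·τ+0·τ²+-407/2538·τ³=16385/6768

  seg 0: a=-1 b=3352/1269 c=0 d=-407/2538
  seg 1: a=3 b=910/1269 c=-407/423 d=1907/11421
  seg 2: a=1 b=-695/1269 c=686/1269 d=-20/243
  seg 3: a=2 b=601/1269 c=-254/1269 d=584/11421
  seg 4: a=3 b=829/1269 c=110/423 d=-55/1269
S(3/2) = 16385/6768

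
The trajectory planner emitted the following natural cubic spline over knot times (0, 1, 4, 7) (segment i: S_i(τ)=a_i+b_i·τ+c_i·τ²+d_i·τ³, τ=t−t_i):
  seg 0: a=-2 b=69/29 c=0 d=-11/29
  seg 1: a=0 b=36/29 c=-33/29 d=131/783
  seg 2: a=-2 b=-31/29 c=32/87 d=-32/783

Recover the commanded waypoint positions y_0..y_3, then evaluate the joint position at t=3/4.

y_0 = S_0(0) = a_0 = -2
y_1 = S_1(0) = a_1 = 0
y_2 = S_2(0) = a_2 = -2
y_3 = S_2(3) = -3
t_q=3/4 is in segment 0 (τ=3/4); S_0(τ)=-697/1856

y_0=-2 y_1=0 y_2=-2 y_3=-3
S(3/4) = -697/1856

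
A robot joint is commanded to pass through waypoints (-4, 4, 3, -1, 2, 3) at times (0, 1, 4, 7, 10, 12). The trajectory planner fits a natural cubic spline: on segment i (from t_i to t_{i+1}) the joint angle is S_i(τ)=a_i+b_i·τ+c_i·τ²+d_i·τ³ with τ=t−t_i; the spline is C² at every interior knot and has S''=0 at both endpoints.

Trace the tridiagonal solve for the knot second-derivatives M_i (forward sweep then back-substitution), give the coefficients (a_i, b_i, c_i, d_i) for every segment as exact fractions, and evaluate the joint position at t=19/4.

  seg 0: a=-4 b=54193/5958 c=0 d=-6529/5958
  seg 1: a=4 b=17303/2979 c=-6529/1986 d=22169/53622
  seg 2: a=3 b=-16409/5958 c=1291/2979 d=719/53622
  seg 3: a=-1 b=620/2979 c=3301/5958 d=-5185/53622
  seg 4: a=2 b=5491/5958 c=-314/993 d=157/2979
S(19/4) = 50157/42368

Δ: Δ0=8, Δ1=-1/3, Δ2=-4/3, Δ3=1, Δ4=1/2
row 1: diag=8, rhs=-50; c'=3/8, d'=-25/4
row 2: denom=12−3·3/8=87/8; d'=(-6−3·-25/4)/(87/8)=34/29
row 3: denom=12−3·8/29=324/29; d'=(14−3·34/29)/(324/29)=76/81
row 4: denom=10−3·29/108=331/36; d'=(-3−3·76/81)/(331/36)=-628/993
back: M4=-628/993
back: M3=76/81−29/108·-628/993=3301/2979
back: M2=34/29−8/29·3301/2979=2582/2979
back: M1=-25/4−3/8·2582/2979=-6529/993
M: M0=0, M1=-6529/993, M2=2582/2979, M3=3301/2979, M4=-628/993, M5=0
seg 0: a=-4, c=M0/2=0, d=(M1−M0)/(6·1)=-6529/5958, b=Δ0−h0·(2M0+M1)/6=54193/5958
seg 1: a=4, c=M1/2=-6529/1986, d=(M2−M1)/(6·3)=22169/53622, b=Δ1−h1·(2M1+M2)/6=17303/2979
seg 2: a=3, c=M2/2=1291/2979, d=(M3−M2)/(6·3)=719/53622, b=Δ2−h2·(2M2+M3)/6=-16409/5958
seg 3: a=-1, c=M3/2=3301/5958, d=(M4−M3)/(6·3)=-5185/53622, b=Δ3−h3·(2M3+M4)/6=620/2979
seg 4: a=2, c=M4/2=-314/993, d=(M5−M4)/(6·2)=157/2979, b=Δ4−h4·(2M4+M5)/6=5491/5958
t_q=19/4 → seg 2, τ=3/4; S=3+-16409/5958·τ+1291/2979·τ²+719/53622·τ³=50157/42368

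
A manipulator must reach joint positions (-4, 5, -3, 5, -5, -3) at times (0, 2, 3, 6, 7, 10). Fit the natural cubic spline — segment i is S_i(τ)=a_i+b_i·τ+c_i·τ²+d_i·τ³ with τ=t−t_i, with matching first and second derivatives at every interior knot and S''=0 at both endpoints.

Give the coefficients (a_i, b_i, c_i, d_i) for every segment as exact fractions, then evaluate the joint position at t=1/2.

  seg 0: a=-4 b=5377/562 c=0 d=-356/281
  seg 1: a=5 b=-3167/562 c=-2136/281 d=2943/562
  seg 2: a=-3 b=-1441/281 c=4557/562 d=-27871/15174
  seg 3: a=5 b=-3411/562 c=-7100/843 d=7573/1686
  seg 4: a=-5 b=-7957/843 c=8519/1686 d=-8519/15174
S(1/2) = 703/1124

Δ: Δ0=9/2, Δ1=-8, Δ2=8/3, Δ3=-10, Δ4=2/3
row 1: diag=6, rhs=-75; c'=1/6, d'=-25/2
row 2: denom=8−1·1/6=47/6; d'=(64−1·-25/2)/(47/6)=459/47
row 3: denom=8−3·18/47=322/47; d'=(-76−3·459/47)/(322/47)=-707/46
row 4: denom=8−1·47/322=2529/322; d'=(64−1·-707/46)/(2529/322)=8519/843
back: M4=8519/843
back: M3=-707/46−47/322·8519/843=-14200/843
back: M2=459/47−18/47·-14200/843=4557/281
back: M1=-25/2−1/6·4557/281=-4272/281
M: M0=0, M1=-4272/281, M2=4557/281, M3=-14200/843, M4=8519/843, M5=0
seg 0: a=-4, c=M0/2=0, d=(M1−M0)/(6·2)=-356/281, b=Δ0−h0·(2M0+M1)/6=5377/562
seg 1: a=5, c=M1/2=-2136/281, d=(M2−M1)/(6·1)=2943/562, b=Δ1−h1·(2M1+M2)/6=-3167/562
seg 2: a=-3, c=M2/2=4557/562, d=(M3−M2)/(6·3)=-27871/15174, b=Δ2−h2·(2M2+M3)/6=-1441/281
seg 3: a=5, c=M3/2=-7100/843, d=(M4−M3)/(6·1)=7573/1686, b=Δ3−h3·(2M3+M4)/6=-3411/562
seg 4: a=-5, c=M4/2=8519/1686, d=(M5−M4)/(6·3)=-8519/15174, b=Δ4−h4·(2M4+M5)/6=-7957/843
t_q=1/2 → seg 0, τ=1/2; S=-4+5377/562·τ+0·τ²+-356/281·τ³=703/1124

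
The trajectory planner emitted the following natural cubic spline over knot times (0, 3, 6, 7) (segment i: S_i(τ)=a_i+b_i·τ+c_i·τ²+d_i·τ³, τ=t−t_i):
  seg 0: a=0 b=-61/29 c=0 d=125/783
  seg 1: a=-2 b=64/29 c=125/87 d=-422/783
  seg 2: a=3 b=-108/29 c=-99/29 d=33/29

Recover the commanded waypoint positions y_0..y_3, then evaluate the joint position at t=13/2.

y_0=0 y_1=-2 y_2=3 y_3=-3
S(13/2) = 99/232

y_0 = S_0(0) = a_0 = 0
y_1 = S_1(0) = a_1 = -2
y_2 = S_2(0) = a_2 = 3
y_3 = S_2(1) = -3
t_q=13/2 is in segment 2 (τ=1/2); S_2(τ)=99/232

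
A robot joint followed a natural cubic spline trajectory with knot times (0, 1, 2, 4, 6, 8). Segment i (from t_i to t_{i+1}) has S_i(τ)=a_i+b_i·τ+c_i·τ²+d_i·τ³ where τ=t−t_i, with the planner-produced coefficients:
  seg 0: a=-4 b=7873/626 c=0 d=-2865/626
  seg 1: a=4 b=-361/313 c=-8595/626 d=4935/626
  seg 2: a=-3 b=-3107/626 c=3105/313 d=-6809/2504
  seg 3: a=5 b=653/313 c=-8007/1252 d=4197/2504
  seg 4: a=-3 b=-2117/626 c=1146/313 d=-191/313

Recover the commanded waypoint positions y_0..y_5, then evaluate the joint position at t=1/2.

y_0=-4 y_1=4 y_2=-3 y_3=5 y_4=-3 y_5=0
S(1/2) = 8595/5008

y_0 = S_0(0) = a_0 = -4
y_1 = S_1(0) = a_1 = 4
y_2 = S_2(0) = a_2 = -3
y_3 = S_3(0) = a_3 = 5
y_4 = S_4(0) = a_4 = -3
y_5 = S_4(2) = 0
t_q=1/2 is in segment 0 (τ=1/2); S_0(τ)=8595/5008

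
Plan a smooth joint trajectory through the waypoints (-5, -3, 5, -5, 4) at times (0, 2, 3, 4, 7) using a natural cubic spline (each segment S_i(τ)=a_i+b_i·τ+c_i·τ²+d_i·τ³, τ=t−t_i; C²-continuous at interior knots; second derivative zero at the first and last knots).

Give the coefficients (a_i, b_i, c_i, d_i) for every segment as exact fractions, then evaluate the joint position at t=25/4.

Δ: Δ0=1, Δ1=8, Δ2=-10, Δ3=3
row 1: diag=6, rhs=42; c'=1/6, d'=7
row 2: denom=4−1·1/6=23/6; d'=(-108−1·7)/(23/6)=-30
row 3: denom=8−1·6/23=178/23; d'=(78−1·-30)/(178/23)=1242/89
back: M3=1242/89
back: M2=-30−6/23·1242/89=-2994/89
back: M1=7−1/6·-2994/89=1122/89
M: M0=0, M1=1122/89, M2=-2994/89, M3=1242/89, M4=0
seg 0: a=-5, c=M0/2=0, d=(M1−M0)/(6·2)=187/178, b=Δ0−h0·(2M0+M1)/6=-285/89
seg 1: a=-3, c=M1/2=561/89, d=(M2−M1)/(6·1)=-686/89, b=Δ1−h1·(2M1+M2)/6=837/89
seg 2: a=5, c=M2/2=-1497/89, d=(M3−M2)/(6·1)=706/89, b=Δ2−h2·(2M2+M3)/6=-99/89
seg 3: a=-5, c=M3/2=621/89, d=(M4−M3)/(6·3)=-69/89, b=Δ3−h3·(2M3+M4)/6=-975/89
t_q=25/4 → seg 3, τ=9/4; S=-5+-975/89·τ+621/89·τ²+-69/89·τ³=-17977/5696

  seg 0: a=-5 b=-285/89 c=0 d=187/178
  seg 1: a=-3 b=837/89 c=561/89 d=-686/89
  seg 2: a=5 b=-99/89 c=-1497/89 d=706/89
  seg 3: a=-5 b=-975/89 c=621/89 d=-69/89
S(25/4) = -17977/5696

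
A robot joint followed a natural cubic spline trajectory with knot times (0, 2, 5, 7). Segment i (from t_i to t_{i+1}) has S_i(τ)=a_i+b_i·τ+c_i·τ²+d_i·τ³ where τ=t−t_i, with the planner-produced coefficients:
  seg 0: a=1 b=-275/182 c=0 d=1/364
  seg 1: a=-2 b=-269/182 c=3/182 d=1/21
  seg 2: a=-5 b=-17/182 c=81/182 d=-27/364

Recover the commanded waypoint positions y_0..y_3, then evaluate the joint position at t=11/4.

y_0=1 y_1=-2 y_2=-5 y_3=-4
S(11/4) = -17933/5824

y_0 = S_0(0) = a_0 = 1
y_1 = S_1(0) = a_1 = -2
y_2 = S_2(0) = a_2 = -5
y_3 = S_2(2) = -4
t_q=11/4 is in segment 1 (τ=3/4); S_1(τ)=-17933/5824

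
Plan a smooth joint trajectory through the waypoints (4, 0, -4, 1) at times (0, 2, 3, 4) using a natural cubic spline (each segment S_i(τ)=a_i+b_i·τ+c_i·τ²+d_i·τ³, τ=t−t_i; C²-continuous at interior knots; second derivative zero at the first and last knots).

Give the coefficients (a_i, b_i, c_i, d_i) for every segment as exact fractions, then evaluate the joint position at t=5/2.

  seg 0: a=4 b=-12/23 c=0 d=-17/46
  seg 1: a=0 b=-114/23 c=-51/23 d=73/23
  seg 2: a=-4 b=3/23 c=168/23 d=-56/23
S(5/2) = -485/184

Δ: Δ0=-2, Δ1=-4, Δ2=5
row 1: diag=6, rhs=-12; c'=1/6, d'=-2
row 2: denom=4−1·1/6=23/6; d'=(54−1·-2)/(23/6)=336/23
back: M2=336/23
back: M1=-2−1/6·336/23=-102/23
M: M0=0, M1=-102/23, M2=336/23, M3=0
seg 0: a=4, c=M0/2=0, d=(M1−M0)/(6·2)=-17/46, b=Δ0−h0·(2M0+M1)/6=-12/23
seg 1: a=0, c=M1/2=-51/23, d=(M2−M1)/(6·1)=73/23, b=Δ1−h1·(2M1+M2)/6=-114/23
seg 2: a=-4, c=M2/2=168/23, d=(M3−M2)/(6·1)=-56/23, b=Δ2−h2·(2M2+M3)/6=3/23
t_q=5/2 → seg 1, τ=1/2; S=0+-114/23·τ+-51/23·τ²+73/23·τ³=-485/184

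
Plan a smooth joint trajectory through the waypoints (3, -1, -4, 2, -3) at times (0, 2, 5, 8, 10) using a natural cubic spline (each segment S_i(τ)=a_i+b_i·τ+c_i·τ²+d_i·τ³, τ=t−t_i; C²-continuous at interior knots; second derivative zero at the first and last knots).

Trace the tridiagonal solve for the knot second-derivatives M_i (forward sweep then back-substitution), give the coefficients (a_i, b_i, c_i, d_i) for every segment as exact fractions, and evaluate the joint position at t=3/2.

Δ: Δ0=-2, Δ1=-1, Δ2=2, Δ3=-5/2
row 1: diag=10, rhs=6; c'=3/10, d'=3/5
row 2: denom=12−3·3/10=111/10; d'=(18−3·3/5)/(111/10)=54/37
row 3: denom=10−3·10/37=340/37; d'=(-27−3·54/37)/(340/37)=-1161/340
back: M3=-1161/340
back: M2=54/37−10/37·-1161/340=81/34
back: M1=3/5−3/10·81/34=-39/340
M: M0=0, M1=-39/340, M2=81/34, M3=-1161/340, M4=0
seg 0: a=3, c=M0/2=0, d=(M1−M0)/(6·2)=-13/1360, b=Δ0−h0·(2M0+M1)/6=-667/340
seg 1: a=-1, c=M1/2=-39/680, d=(M2−M1)/(6·3)=283/2040, b=Δ1−h1·(2M1+M2)/6=-353/170
seg 2: a=-4, c=M2/2=81/68, d=(M3−M2)/(6·3)=-219/680, b=Δ2−h2·(2M2+M3)/6=53/40
seg 3: a=2, c=M3/2=-1161/680, d=(M4−M3)/(6·2)=387/1360, b=Δ3−h3·(2M3+M4)/6=-19/85
t_q=3/2 → seg 0, τ=3/2; S=3+-667/340·τ+0·τ²+-13/1360·τ³=273/10880

  seg 0: a=3 b=-667/340 c=0 d=-13/1360
  seg 1: a=-1 b=-353/170 c=-39/680 d=283/2040
  seg 2: a=-4 b=53/40 c=81/68 d=-219/680
  seg 3: a=2 b=-19/85 c=-1161/680 d=387/1360
S(3/2) = 273/10880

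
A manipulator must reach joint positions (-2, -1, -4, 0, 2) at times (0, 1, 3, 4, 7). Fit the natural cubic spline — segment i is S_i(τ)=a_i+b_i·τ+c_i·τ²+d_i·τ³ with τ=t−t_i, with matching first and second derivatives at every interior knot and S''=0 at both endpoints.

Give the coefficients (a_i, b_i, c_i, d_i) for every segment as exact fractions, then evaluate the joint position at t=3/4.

Δ: Δ0=1, Δ1=-3/2, Δ2=4, Δ3=2/3
row 1: diag=6, rhs=-15; c'=1/3, d'=-5/2
row 2: denom=6−2·1/3=16/3; d'=(33−2·-5/2)/(16/3)=57/8
row 3: denom=8−1·3/16=125/16; d'=(-20−1·57/8)/(125/16)=-434/125
back: M3=-434/125
back: M2=57/8−3/16·-434/125=972/125
back: M1=-5/2−1/3·972/125=-1273/250
M: M0=0, M1=-1273/250, M2=972/125, M3=-434/125, M4=0
seg 0: a=-2, c=M0/2=0, d=(M1−M0)/(6·1)=-1273/1500, b=Δ0−h0·(2M0+M1)/6=2773/1500
seg 1: a=-1, c=M1/2=-1273/500, d=(M2−M1)/(6·2)=3217/3000, b=Δ1−h1·(2M1+M2)/6=-523/750
seg 2: a=-4, c=M2/2=486/125, d=(M3−M2)/(6·1)=-703/375, b=Δ2−h2·(2M2+M3)/6=149/75
seg 3: a=0, c=M3/2=-217/125, d=(M4−M3)/(6·3)=217/1125, b=Δ3−h3·(2M3+M4)/6=1552/375
t_q=3/4 → seg 0, τ=3/4; S=-2+2773/1500·τ+0·τ²+-1273/1500·τ³=-31089/32000

  seg 0: a=-2 b=2773/1500 c=0 d=-1273/1500
  seg 1: a=-1 b=-523/750 c=-1273/500 d=3217/3000
  seg 2: a=-4 b=149/75 c=486/125 d=-703/375
  seg 3: a=0 b=1552/375 c=-217/125 d=217/1125
S(3/4) = -31089/32000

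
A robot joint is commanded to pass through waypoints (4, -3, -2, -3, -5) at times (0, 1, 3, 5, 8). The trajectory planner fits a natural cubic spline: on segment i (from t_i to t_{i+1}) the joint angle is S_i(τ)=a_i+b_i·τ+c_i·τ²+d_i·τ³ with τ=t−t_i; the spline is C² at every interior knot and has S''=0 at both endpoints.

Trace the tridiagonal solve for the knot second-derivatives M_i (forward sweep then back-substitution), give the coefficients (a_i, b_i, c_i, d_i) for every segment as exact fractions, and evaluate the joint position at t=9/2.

Δ: Δ0=-7, Δ1=1/2, Δ2=-1/2, Δ3=-2/3
row 1: diag=6, rhs=45; c'=1/3, d'=15/2
row 2: denom=8−2·1/3=22/3; d'=(-6−2·15/2)/(22/3)=-63/22
row 3: denom=10−2·3/11=104/11; d'=(-1−2·-63/22)/(104/11)=1/2
back: M3=1/2
back: M2=-63/22−3/11·1/2=-3
back: M1=15/2−1/3·-3=17/2
M: M0=0, M1=17/2, M2=-3, M3=1/2, M4=0
seg 0: a=4, c=M0/2=0, d=(M1−M0)/(6·1)=17/12, b=Δ0−h0·(2M0+M1)/6=-101/12
seg 1: a=-3, c=M1/2=17/4, d=(M2−M1)/(6·2)=-23/24, b=Δ1−h1·(2M1+M2)/6=-25/6
seg 2: a=-2, c=M2/2=-3/2, d=(M3−M2)/(6·2)=7/24, b=Δ2−h2·(2M2+M3)/6=4/3
seg 3: a=-3, c=M3/2=1/4, d=(M4−M3)/(6·3)=-1/36, b=Δ3−h3·(2M3+M4)/6=-7/6
t_q=9/2 → seg 2, τ=3/2; S=-2+4/3·τ+-3/2·τ²+7/24·τ³=-153/64

  seg 0: a=4 b=-101/12 c=0 d=17/12
  seg 1: a=-3 b=-25/6 c=17/4 d=-23/24
  seg 2: a=-2 b=4/3 c=-3/2 d=7/24
  seg 3: a=-3 b=-7/6 c=1/4 d=-1/36
S(9/2) = -153/64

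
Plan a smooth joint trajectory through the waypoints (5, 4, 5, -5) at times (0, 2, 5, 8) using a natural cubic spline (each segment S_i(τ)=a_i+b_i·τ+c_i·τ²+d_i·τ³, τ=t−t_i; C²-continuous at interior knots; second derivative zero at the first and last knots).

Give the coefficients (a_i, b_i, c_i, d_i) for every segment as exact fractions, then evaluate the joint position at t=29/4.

  seg 0: a=5 b=-65/74 c=0 d=7/74
  seg 1: a=4 b=19/74 c=21/37 d=-361/1998
  seg 2: a=5 b=-45/37 c=-235/222 d=235/1998
S(29/4) = -8315/4736

Δ: Δ0=-1/2, Δ1=1/3, Δ2=-10/3
row 1: diag=10, rhs=5; c'=3/10, d'=1/2
row 2: denom=12−3·3/10=111/10; d'=(-22−3·1/2)/(111/10)=-235/111
back: M2=-235/111
back: M1=1/2−3/10·-235/111=42/37
M: M0=0, M1=42/37, M2=-235/111, M3=0
seg 0: a=5, c=M0/2=0, d=(M1−M0)/(6·2)=7/74, b=Δ0−h0·(2M0+M1)/6=-65/74
seg 1: a=4, c=M1/2=21/37, d=(M2−M1)/(6·3)=-361/1998, b=Δ1−h1·(2M1+M2)/6=19/74
seg 2: a=5, c=M2/2=-235/222, d=(M3−M2)/(6·3)=235/1998, b=Δ2−h2·(2M2+M3)/6=-45/37
t_q=29/4 → seg 2, τ=9/4; S=5+-45/37·τ+-235/222·τ²+235/1998·τ³=-8315/4736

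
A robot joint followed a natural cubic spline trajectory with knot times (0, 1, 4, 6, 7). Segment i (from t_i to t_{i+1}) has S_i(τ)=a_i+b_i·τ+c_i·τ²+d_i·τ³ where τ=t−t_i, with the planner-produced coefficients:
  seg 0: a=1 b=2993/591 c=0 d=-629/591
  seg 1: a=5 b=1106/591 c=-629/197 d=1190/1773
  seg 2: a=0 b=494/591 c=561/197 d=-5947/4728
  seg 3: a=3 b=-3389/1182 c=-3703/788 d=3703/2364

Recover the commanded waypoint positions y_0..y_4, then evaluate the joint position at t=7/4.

y_0=1 y_1=5 y_2=0 y_3=3 y_4=-3
S(7/4) = 30831/6304

y_0 = S_0(0) = a_0 = 1
y_1 = S_1(0) = a_1 = 5
y_2 = S_2(0) = a_2 = 0
y_3 = S_3(0) = a_3 = 3
y_4 = S_3(1) = -3
t_q=7/4 is in segment 1 (τ=3/4); S_1(τ)=30831/6304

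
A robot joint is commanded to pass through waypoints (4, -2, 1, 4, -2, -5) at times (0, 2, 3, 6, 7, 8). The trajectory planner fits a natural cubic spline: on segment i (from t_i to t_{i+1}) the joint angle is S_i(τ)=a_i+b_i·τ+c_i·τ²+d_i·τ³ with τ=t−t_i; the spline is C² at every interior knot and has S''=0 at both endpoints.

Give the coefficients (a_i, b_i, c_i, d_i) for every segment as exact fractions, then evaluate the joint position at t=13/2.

Δ: Δ0=-3, Δ1=3, Δ2=1, Δ3=-6, Δ4=-3
row 1: diag=6, rhs=36; c'=1/6, d'=6
row 2: denom=8−1·1/6=47/6; d'=(-12−1·6)/(47/6)=-108/47
row 3: denom=8−3·18/47=322/47; d'=(-42−3·-108/47)/(322/47)=-825/161
row 4: denom=4−1·47/322=1241/322; d'=(18−1·-825/161)/(1241/322)=6
back: M4=6
back: M3=-825/161−47/322·6=-6
back: M2=-108/47−18/47·-6=0
back: M1=6−1/6·0=6
M: M0=0, M1=6, M2=0, M3=-6, M4=6, M5=0
seg 0: a=4, c=M0/2=0, d=(M1−M0)/(6·2)=1/2, b=Δ0−h0·(2M0+M1)/6=-5
seg 1: a=-2, c=M1/2=3, d=(M2−M1)/(6·1)=-1, b=Δ1−h1·(2M1+M2)/6=1
seg 2: a=1, c=M2/2=0, d=(M3−M2)/(6·3)=-1/3, b=Δ2−h2·(2M2+M3)/6=4
seg 3: a=4, c=M3/2=-3, d=(M4−M3)/(6·1)=2, b=Δ3−h3·(2M3+M4)/6=-5
seg 4: a=-2, c=M4/2=3, d=(M5−M4)/(6·1)=-1, b=Δ4−h4·(2M4+M5)/6=-5
t_q=13/2 → seg 3, τ=1/2; S=4+-5·τ+-3·τ²+2·τ³=1

  seg 0: a=4 b=-5 c=0 d=1/2
  seg 1: a=-2 b=1 c=3 d=-1
  seg 2: a=1 b=4 c=0 d=-1/3
  seg 3: a=4 b=-5 c=-3 d=2
  seg 4: a=-2 b=-5 c=3 d=-1
S(13/2) = 1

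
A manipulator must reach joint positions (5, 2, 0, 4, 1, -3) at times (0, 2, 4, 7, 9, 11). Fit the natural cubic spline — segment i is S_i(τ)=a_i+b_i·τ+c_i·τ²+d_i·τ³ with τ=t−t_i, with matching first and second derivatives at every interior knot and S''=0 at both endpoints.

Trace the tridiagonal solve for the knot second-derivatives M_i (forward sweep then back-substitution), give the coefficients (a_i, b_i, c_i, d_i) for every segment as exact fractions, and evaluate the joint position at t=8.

Δ: Δ0=-3/2, Δ1=-1, Δ2=4/3, Δ3=-3/2, Δ4=-2
row 1: diag=8, rhs=3; c'=1/4, d'=3/8
row 2: denom=10−2·1/4=19/2; d'=(14−2·3/8)/(19/2)=53/38
row 3: denom=10−3·6/19=172/19; d'=(-17−3·53/38)/(172/19)=-805/344
row 4: denom=8−2·19/86=325/43; d'=(-3−2·-805/344)/(325/43)=289/1300
back: M4=289/1300
back: M3=-805/344−19/86·289/1300=-1553/650
back: M2=53/38−6/19·-1553/650=1397/650
back: M1=3/8−1/4·1397/650=-211/1300
M: M0=0, M1=-211/1300, M2=1397/650, M3=-1553/650, M4=289/1300, M5=0
seg 0: a=5, c=M0/2=0, d=(M1−M0)/(6·2)=-211/15600, b=Δ0−h0·(2M0+M1)/6=-5639/3900
seg 1: a=2, c=M1/2=-211/2600, d=(M2−M1)/(6·2)=601/3120, b=Δ1−h1·(2M1+M2)/6=-1568/975
seg 2: a=0, c=M2/2=1397/1300, d=(M3−M2)/(6·3)=-59/234, b=Δ2−h2·(2M2+M3)/6=1477/3900
seg 3: a=4, c=M3/2=-1553/1300, d=(M4−M3)/(6·2)=679/3120, b=Δ3−h3·(2M3+M4)/6=73/3900
seg 4: a=1, c=M4/2=289/2600, d=(M5−M4)/(6·2)=-289/15600, b=Δ4−h4·(2M4+M5)/6=-4189/1950
t_q=8 → seg 3, τ=1; S=4+73/3900·τ+-1553/1300·τ²+679/3120·τ³=15817/5200

  seg 0: a=5 b=-5639/3900 c=0 d=-211/15600
  seg 1: a=2 b=-1568/975 c=-211/2600 d=601/3120
  seg 2: a=0 b=1477/3900 c=1397/1300 d=-59/234
  seg 3: a=4 b=73/3900 c=-1553/1300 d=679/3120
  seg 4: a=1 b=-4189/1950 c=289/2600 d=-289/15600
S(8) = 15817/5200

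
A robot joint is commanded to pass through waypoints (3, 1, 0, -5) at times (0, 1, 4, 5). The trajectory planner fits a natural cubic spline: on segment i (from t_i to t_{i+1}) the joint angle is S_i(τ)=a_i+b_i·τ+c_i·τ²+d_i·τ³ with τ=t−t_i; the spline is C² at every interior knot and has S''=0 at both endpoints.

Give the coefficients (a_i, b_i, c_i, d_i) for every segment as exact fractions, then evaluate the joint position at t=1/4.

Δ: Δ0=-2, Δ1=-1/3, Δ2=-5
row 1: diag=8, rhs=10; c'=3/8, d'=5/4
row 2: denom=8−3·3/8=55/8; d'=(-28−3·5/4)/(55/8)=-254/55
back: M2=-254/55
back: M1=5/4−3/8·-254/55=164/55
M: M0=0, M1=164/55, M2=-254/55, M3=0
seg 0: a=3, c=M0/2=0, d=(M1−M0)/(6·1)=82/165, b=Δ0−h0·(2M0+M1)/6=-412/165
seg 1: a=1, c=M1/2=82/55, d=(M2−M1)/(6·3)=-19/45, b=Δ1−h1·(2M1+M2)/6=-166/165
seg 2: a=0, c=M2/2=-127/55, d=(M3−M2)/(6·1)=127/165, b=Δ2−h2·(2M2+M3)/6=-571/165
t_q=1/4 → seg 0, τ=1/4; S=3+-412/165·τ+0·τ²+82/165·τ³=839/352

  seg 0: a=3 b=-412/165 c=0 d=82/165
  seg 1: a=1 b=-166/165 c=82/55 d=-19/45
  seg 2: a=0 b=-571/165 c=-127/55 d=127/165
S(1/4) = 839/352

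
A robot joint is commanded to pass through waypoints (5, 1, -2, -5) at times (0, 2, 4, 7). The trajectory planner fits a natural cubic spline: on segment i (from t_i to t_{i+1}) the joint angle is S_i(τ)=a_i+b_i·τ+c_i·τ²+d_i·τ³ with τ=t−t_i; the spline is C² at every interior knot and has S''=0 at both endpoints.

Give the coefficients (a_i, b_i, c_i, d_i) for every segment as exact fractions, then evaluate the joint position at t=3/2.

Δ: Δ0=-2, Δ1=-3/2, Δ2=-1
row 1: diag=8, rhs=3; c'=1/4, d'=3/8
row 2: denom=10−2·1/4=19/2; d'=(3−2·3/8)/(19/2)=9/38
back: M2=9/38
back: M1=3/8−1/4·9/38=6/19
M: M0=0, M1=6/19, M2=9/38, M3=0
seg 0: a=5, c=M0/2=0, d=(M1−M0)/(6·2)=1/38, b=Δ0−h0·(2M0+M1)/6=-40/19
seg 1: a=1, c=M1/2=3/19, d=(M2−M1)/(6·2)=-1/152, b=Δ1−h1·(2M1+M2)/6=-34/19
seg 2: a=-2, c=M2/2=9/76, d=(M3−M2)/(6·3)=-1/76, b=Δ2−h2·(2M2+M3)/6=-47/38
t_q=3/2 → seg 0, τ=3/2; S=5+-40/19·τ+0·τ²+1/38·τ³=587/304

  seg 0: a=5 b=-40/19 c=0 d=1/38
  seg 1: a=1 b=-34/19 c=3/19 d=-1/152
  seg 2: a=-2 b=-47/38 c=9/76 d=-1/76
S(3/2) = 587/304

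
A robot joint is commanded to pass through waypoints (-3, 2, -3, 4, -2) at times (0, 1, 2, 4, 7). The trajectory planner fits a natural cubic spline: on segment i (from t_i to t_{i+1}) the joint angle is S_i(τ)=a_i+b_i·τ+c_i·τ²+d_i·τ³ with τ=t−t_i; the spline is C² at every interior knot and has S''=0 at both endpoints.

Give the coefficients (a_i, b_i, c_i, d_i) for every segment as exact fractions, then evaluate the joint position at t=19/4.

Δ: Δ0=5, Δ1=-5, Δ2=7/2, Δ3=-2
row 1: diag=4, rhs=-60; c'=1/4, d'=-15
row 2: denom=6−1·1/4=23/4; d'=(51−1·-15)/(23/4)=264/23
row 3: denom=10−2·8/23=214/23; d'=(-33−2·264/23)/(214/23)=-1287/214
back: M3=-1287/214
back: M2=264/23−8/23·-1287/214=1452/107
back: M1=-15−1/4·1452/107=-1968/107
M: M0=0, M1=-1968/107, M2=1452/107, M3=-1287/214, M4=0
seg 0: a=-3, c=M0/2=0, d=(M1−M0)/(6·1)=-328/107, b=Δ0−h0·(2M0+M1)/6=863/107
seg 1: a=2, c=M1/2=-984/107, d=(M2−M1)/(6·1)=570/107, b=Δ1−h1·(2M1+M2)/6=-121/107
seg 2: a=-3, c=M2/2=726/107, d=(M3−M2)/(6·2)=-1397/856, b=Δ2−h2·(2M2+M3)/6=-379/107
seg 3: a=4, c=M3/2=-1287/428, d=(M4−M3)/(6·3)=143/428, b=Δ3−h3·(2M3+M4)/6=859/214
t_q=19/4 → seg 3, τ=3/4; S=4+859/214·τ+-1287/428·τ²+143/428·τ³=149561/27392

  seg 0: a=-3 b=863/107 c=0 d=-328/107
  seg 1: a=2 b=-121/107 c=-984/107 d=570/107
  seg 2: a=-3 b=-379/107 c=726/107 d=-1397/856
  seg 3: a=4 b=859/214 c=-1287/428 d=143/428
S(19/4) = 149561/27392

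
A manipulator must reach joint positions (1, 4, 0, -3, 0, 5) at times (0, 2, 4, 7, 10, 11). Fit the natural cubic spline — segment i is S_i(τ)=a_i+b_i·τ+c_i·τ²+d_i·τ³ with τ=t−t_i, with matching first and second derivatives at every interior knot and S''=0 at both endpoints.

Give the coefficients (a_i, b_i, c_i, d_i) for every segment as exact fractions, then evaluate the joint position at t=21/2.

  seg 0: a=1 b=1245/503 c=0 d=-981/4024
  seg 1: a=4 b=-453/1006 c=-2943/2012 d=173/503
  seg 2: a=0 b=-2187/1006 c=1209/2012 d=-1265/18108
  seg 3: a=-3 b=-915/2012 c=-14/503 d=3095/18108
  seg 4: a=0 b=4017/1006 c=3039/2012 d=-1013/2012
S(21/2) = 37201/16096

Δ: Δ0=3/2, Δ1=-2, Δ2=-1, Δ3=1, Δ4=5
row 1: diag=8, rhs=-21; c'=1/4, d'=-21/8
row 2: denom=10−2·1/4=19/2; d'=(6−2·-21/8)/(19/2)=45/38
row 3: denom=12−3·6/19=210/19; d'=(12−3·45/38)/(210/19)=107/140
row 4: denom=8−3·19/70=503/70; d'=(24−3·107/140)/(503/70)=3039/1006
back: M4=3039/1006
back: M3=107/140−19/70·3039/1006=-28/503
back: M2=45/38−6/19·-28/503=1209/1006
back: M1=-21/8−1/4·1209/1006=-2943/1006
M: M0=0, M1=-2943/1006, M2=1209/1006, M3=-28/503, M4=3039/1006, M5=0
seg 0: a=1, c=M0/2=0, d=(M1−M0)/(6·2)=-981/4024, b=Δ0−h0·(2M0+M1)/6=1245/503
seg 1: a=4, c=M1/2=-2943/2012, d=(M2−M1)/(6·2)=173/503, b=Δ1−h1·(2M1+M2)/6=-453/1006
seg 2: a=0, c=M2/2=1209/2012, d=(M3−M2)/(6·3)=-1265/18108, b=Δ2−h2·(2M2+M3)/6=-2187/1006
seg 3: a=-3, c=M3/2=-14/503, d=(M4−M3)/(6·3)=3095/18108, b=Δ3−h3·(2M3+M4)/6=-915/2012
seg 4: a=0, c=M4/2=3039/2012, d=(M5−M4)/(6·1)=-1013/2012, b=Δ4−h4·(2M4+M5)/6=4017/1006
t_q=21/2 → seg 4, τ=1/2; S=0+4017/1006·τ+3039/2012·τ²+-1013/2012·τ³=37201/16096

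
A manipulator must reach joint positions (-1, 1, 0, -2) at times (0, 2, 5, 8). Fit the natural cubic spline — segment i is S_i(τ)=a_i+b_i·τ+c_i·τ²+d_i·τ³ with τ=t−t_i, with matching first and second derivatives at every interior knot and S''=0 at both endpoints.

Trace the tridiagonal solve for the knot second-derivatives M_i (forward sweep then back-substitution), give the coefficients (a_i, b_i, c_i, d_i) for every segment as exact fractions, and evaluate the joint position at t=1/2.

  seg 0: a=-1 b=47/37 c=0 d=-5/74
  seg 1: a=1 b=17/37 c=-15/37 d=47/999
  seg 2: a=0 b=-26/37 c=2/111 d=-2/999
S(1/2) = -221/592

Δ: Δ0=1, Δ1=-1/3, Δ2=-2/3
row 1: diag=10, rhs=-8; c'=3/10, d'=-4/5
row 2: denom=12−3·3/10=111/10; d'=(-2−3·-4/5)/(111/10)=4/111
back: M2=4/111
back: M1=-4/5−3/10·4/111=-30/37
M: M0=0, M1=-30/37, M2=4/111, M3=0
seg 0: a=-1, c=M0/2=0, d=(M1−M0)/(6·2)=-5/74, b=Δ0−h0·(2M0+M1)/6=47/37
seg 1: a=1, c=M1/2=-15/37, d=(M2−M1)/(6·3)=47/999, b=Δ1−h1·(2M1+M2)/6=17/37
seg 2: a=0, c=M2/2=2/111, d=(M3−M2)/(6·3)=-2/999, b=Δ2−h2·(2M2+M3)/6=-26/37
t_q=1/2 → seg 0, τ=1/2; S=-1+47/37·τ+0·τ²+-5/74·τ³=-221/592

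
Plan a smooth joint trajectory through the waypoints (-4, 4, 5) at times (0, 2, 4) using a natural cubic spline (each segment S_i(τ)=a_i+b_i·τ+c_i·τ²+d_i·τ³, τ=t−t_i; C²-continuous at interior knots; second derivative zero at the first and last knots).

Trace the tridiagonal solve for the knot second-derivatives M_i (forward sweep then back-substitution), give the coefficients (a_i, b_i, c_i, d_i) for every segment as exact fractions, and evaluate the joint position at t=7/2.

  seg 0: a=-4 b=39/8 c=0 d=-7/32
  seg 1: a=4 b=9/4 c=-21/16 d=7/32
S(7/2) = 1321/256

Δ: Δ0=4, Δ1=1/2
row 1: diag=8, rhs=-21; c'=1/4, d'=-21/8
back: M1=-21/8
M: M0=0, M1=-21/8, M2=0
seg 0: a=-4, c=M0/2=0, d=(M1−M0)/(6·2)=-7/32, b=Δ0−h0·(2M0+M1)/6=39/8
seg 1: a=4, c=M1/2=-21/16, d=(M2−M1)/(6·2)=7/32, b=Δ1−h1·(2M1+M2)/6=9/4
t_q=7/2 → seg 1, τ=3/2; S=4+9/4·τ+-21/16·τ²+7/32·τ³=1321/256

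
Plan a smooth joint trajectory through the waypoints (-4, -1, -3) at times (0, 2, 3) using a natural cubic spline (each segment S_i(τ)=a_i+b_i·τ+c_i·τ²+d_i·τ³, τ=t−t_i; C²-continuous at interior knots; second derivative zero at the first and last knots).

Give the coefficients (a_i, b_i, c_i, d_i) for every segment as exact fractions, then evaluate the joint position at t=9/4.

  seg 0: a=-4 b=8/3 c=0 d=-7/24
  seg 1: a=-1 b=-5/6 c=-7/4 d=7/12
S(9/4) = -335/256

Δ: Δ0=3/2, Δ1=-2
row 1: diag=6, rhs=-21; c'=1/6, d'=-7/2
back: M1=-7/2
M: M0=0, M1=-7/2, M2=0
seg 0: a=-4, c=M0/2=0, d=(M1−M0)/(6·2)=-7/24, b=Δ0−h0·(2M0+M1)/6=8/3
seg 1: a=-1, c=M1/2=-7/4, d=(M2−M1)/(6·1)=7/12, b=Δ1−h1·(2M1+M2)/6=-5/6
t_q=9/4 → seg 1, τ=1/4; S=-1+-5/6·τ+-7/4·τ²+7/12·τ³=-335/256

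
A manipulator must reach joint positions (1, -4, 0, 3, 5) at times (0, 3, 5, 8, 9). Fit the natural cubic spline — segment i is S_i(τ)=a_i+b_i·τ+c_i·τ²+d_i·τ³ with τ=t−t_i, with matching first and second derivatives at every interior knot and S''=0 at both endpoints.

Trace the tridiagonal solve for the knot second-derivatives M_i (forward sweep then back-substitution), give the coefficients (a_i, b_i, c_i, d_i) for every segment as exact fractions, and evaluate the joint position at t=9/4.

Δ: Δ0=-5/3, Δ1=2, Δ2=1, Δ3=2
row 1: diag=10, rhs=22; c'=1/5, d'=11/5
row 2: denom=10−2·1/5=48/5; d'=(-6−2·11/5)/(48/5)=-13/12
row 3: denom=8−3·5/16=113/16; d'=(6−3·-13/12)/(113/16)=148/113
back: M3=148/113
back: M2=-13/12−5/16·148/113=-506/339
back: M1=11/5−1/5·-506/339=847/339
M: M0=0, M1=847/339, M2=-506/339, M3=148/113, M4=0
seg 0: a=1, c=M0/2=0, d=(M1−M0)/(6·3)=847/6102, b=Δ0−h0·(2M0+M1)/6=-659/226
seg 1: a=-4, c=M1/2=847/678, d=(M2−M1)/(6·2)=-451/1356, b=Δ1−h1·(2M1+M2)/6=94/113
seg 2: a=0, c=M2/2=-253/339, d=(M3−M2)/(6·3)=475/3051, b=Δ2−h2·(2M2+M3)/6=623/339
seg 3: a=3, c=M3/2=74/113, d=(M4−M3)/(6·1)=-74/339, b=Δ3−h3·(2M3+M4)/6=530/339
t_q=9/4 → seg 0, τ=9/4; S=1+-659/226·τ+0·τ²+847/6102·τ³=-57563/14464

  seg 0: a=1 b=-659/226 c=0 d=847/6102
  seg 1: a=-4 b=94/113 c=847/678 d=-451/1356
  seg 2: a=0 b=623/339 c=-253/339 d=475/3051
  seg 3: a=3 b=530/339 c=74/113 d=-74/339
S(9/4) = -57563/14464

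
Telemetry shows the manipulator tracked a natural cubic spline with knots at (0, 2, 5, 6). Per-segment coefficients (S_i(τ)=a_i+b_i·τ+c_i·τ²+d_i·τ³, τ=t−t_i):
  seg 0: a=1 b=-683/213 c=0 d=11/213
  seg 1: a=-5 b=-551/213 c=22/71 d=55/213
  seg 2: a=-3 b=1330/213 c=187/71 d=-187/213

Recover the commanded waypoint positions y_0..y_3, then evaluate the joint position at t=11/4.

y_0 = S_0(0) = a_0 = 1
y_1 = S_1(0) = a_1 = -5
y_2 = S_2(0) = a_2 = -3
y_3 = S_2(1) = 5
t_q=11/4 is in segment 1 (τ=3/4); S_1(τ)=-30249/4544

y_0=1 y_1=-5 y_2=-3 y_3=5
S(11/4) = -30249/4544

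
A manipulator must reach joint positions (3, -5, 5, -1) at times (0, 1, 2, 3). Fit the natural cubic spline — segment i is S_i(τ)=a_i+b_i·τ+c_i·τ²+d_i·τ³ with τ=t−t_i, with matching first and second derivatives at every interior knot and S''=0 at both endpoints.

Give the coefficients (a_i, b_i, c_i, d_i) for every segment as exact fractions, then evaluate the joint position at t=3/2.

  seg 0: a=3 b=-208/15 c=0 d=88/15
  seg 1: a=-5 b=56/15 c=88/5 d=-34/3
  seg 2: a=5 b=74/15 c=-82/5 d=82/15
S(3/2) = -3/20

Δ: Δ0=-8, Δ1=10, Δ2=-6
row 1: diag=4, rhs=108; c'=1/4, d'=27
row 2: denom=4−1·1/4=15/4; d'=(-96−1·27)/(15/4)=-164/5
back: M2=-164/5
back: M1=27−1/4·-164/5=176/5
M: M0=0, M1=176/5, M2=-164/5, M3=0
seg 0: a=3, c=M0/2=0, d=(M1−M0)/(6·1)=88/15, b=Δ0−h0·(2M0+M1)/6=-208/15
seg 1: a=-5, c=M1/2=88/5, d=(M2−M1)/(6·1)=-34/3, b=Δ1−h1·(2M1+M2)/6=56/15
seg 2: a=5, c=M2/2=-82/5, d=(M3−M2)/(6·1)=82/15, b=Δ2−h2·(2M2+M3)/6=74/15
t_q=3/2 → seg 1, τ=1/2; S=-5+56/15·τ+88/5·τ²+-34/3·τ³=-3/20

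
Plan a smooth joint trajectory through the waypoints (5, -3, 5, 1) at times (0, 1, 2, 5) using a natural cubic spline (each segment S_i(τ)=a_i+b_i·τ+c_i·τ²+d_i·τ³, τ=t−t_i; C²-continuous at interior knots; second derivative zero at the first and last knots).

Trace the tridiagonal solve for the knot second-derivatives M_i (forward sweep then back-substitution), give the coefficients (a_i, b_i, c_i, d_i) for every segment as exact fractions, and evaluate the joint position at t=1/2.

  seg 0: a=5 b=-1156/93 c=0 d=412/93
  seg 1: a=-3 b=80/93 c=412/31 d=-572/93
  seg 2: a=5 b=836/93 c=-160/31 d=160/279
S(1/2) = -41/62

Δ: Δ0=-8, Δ1=8, Δ2=-4/3
row 1: diag=4, rhs=96; c'=1/4, d'=24
row 2: denom=8−1·1/4=31/4; d'=(-56−1·24)/(31/4)=-320/31
back: M2=-320/31
back: M1=24−1/4·-320/31=824/31
M: M0=0, M1=824/31, M2=-320/31, M3=0
seg 0: a=5, c=M0/2=0, d=(M1−M0)/(6·1)=412/93, b=Δ0−h0·(2M0+M1)/6=-1156/93
seg 1: a=-3, c=M1/2=412/31, d=(M2−M1)/(6·1)=-572/93, b=Δ1−h1·(2M1+M2)/6=80/93
seg 2: a=5, c=M2/2=-160/31, d=(M3−M2)/(6·3)=160/279, b=Δ2−h2·(2M2+M3)/6=836/93
t_q=1/2 → seg 0, τ=1/2; S=5+-1156/93·τ+0·τ²+412/93·τ³=-41/62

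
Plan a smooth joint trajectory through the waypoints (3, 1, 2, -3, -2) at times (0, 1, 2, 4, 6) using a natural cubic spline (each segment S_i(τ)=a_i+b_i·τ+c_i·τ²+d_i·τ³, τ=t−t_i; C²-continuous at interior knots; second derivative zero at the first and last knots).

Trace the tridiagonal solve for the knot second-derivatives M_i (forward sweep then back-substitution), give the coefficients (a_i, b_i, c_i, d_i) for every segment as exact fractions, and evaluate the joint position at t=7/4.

Δ: Δ0=-2, Δ1=1, Δ2=-5/2, Δ3=1/2
row 1: diag=4, rhs=18; c'=1/4, d'=9/2
row 2: denom=6−1·1/4=23/4; d'=(-21−1·9/2)/(23/4)=-102/23
row 3: denom=8−2·8/23=168/23; d'=(18−2·-102/23)/(168/23)=103/28
back: M3=103/28
back: M2=-102/23−8/23·103/28=-40/7
back: M1=9/2−1/4·-40/7=83/14
M: M0=0, M1=83/14, M2=-40/7, M3=103/28, M4=0
seg 0: a=3, c=M0/2=0, d=(M1−M0)/(6·1)=83/84, b=Δ0−h0·(2M0+M1)/6=-251/84
seg 1: a=1, c=M1/2=83/28, d=(M2−M1)/(6·1)=-163/84, b=Δ1−h1·(2M1+M2)/6=-1/42
seg 2: a=2, c=M2/2=-20/7, d=(M3−M2)/(6·2)=263/336, b=Δ2−h2·(2M2+M3)/6=1/12
seg 3: a=-3, c=M3/2=103/56, d=(M4−M3)/(6·2)=-103/336, b=Δ3−h3·(2M3+M4)/6=-41/21
t_q=7/4 → seg 1, τ=3/4; S=1+-1/42·τ+83/28·τ²+-163/84·τ³=3281/1792

  seg 0: a=3 b=-251/84 c=0 d=83/84
  seg 1: a=1 b=-1/42 c=83/28 d=-163/84
  seg 2: a=2 b=1/12 c=-20/7 d=263/336
  seg 3: a=-3 b=-41/21 c=103/56 d=-103/336
S(7/4) = 3281/1792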